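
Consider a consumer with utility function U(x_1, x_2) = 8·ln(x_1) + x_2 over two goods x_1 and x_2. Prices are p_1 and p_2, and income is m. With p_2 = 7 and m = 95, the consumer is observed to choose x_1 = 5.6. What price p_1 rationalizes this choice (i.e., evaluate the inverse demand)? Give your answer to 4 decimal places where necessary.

p_1 = 10

MU_x_1 = 8/x_1, MU_x_2 = 1. Tangency: 8/x_1 = p_1/p_2.
So x_1*(p_1,p_2) = 8·p_2/p_1, independent of income; and x_2* = (m − 8·p_2)/p_2.
Set x_1* = 5.6 in the demand function and solve for p_1: p_1 = 10.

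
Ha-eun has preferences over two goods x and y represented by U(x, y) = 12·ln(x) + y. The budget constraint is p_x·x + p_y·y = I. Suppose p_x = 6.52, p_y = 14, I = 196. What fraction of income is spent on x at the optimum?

share on x = 0.8571

Set MRS = p_x/p_y: (12/x)/1 = p_x/p_y.
So x*(p_x,p_y) = 12·p_y/p_x, independent of income; and y* = (I − 12·p_y)/p_y.
At the given prices: x* = 12·14/6.52 = 25.7669, and y* = 2.
Expenditure on x: 6.52·25.7669 = 168; share = 0.8571.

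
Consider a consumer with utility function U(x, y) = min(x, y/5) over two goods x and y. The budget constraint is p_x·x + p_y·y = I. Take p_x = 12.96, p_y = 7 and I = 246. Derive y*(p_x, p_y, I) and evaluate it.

Leontief preferences: the optimum is at the kink where x/1 = y/5, i.e. y = 5·x.
Budget: p_x·x + p_y·5·x = I, so (p_x + 5·p_y)·x = I.
Demand: x*(p_x,p_y,I) = I/(p_x + 5·p_y), y* = 5·I/(p_x + 5·p_y).
Here 12.96 + 5·7 = 47.96, giving y* = 25.6464.

y* = 25.6464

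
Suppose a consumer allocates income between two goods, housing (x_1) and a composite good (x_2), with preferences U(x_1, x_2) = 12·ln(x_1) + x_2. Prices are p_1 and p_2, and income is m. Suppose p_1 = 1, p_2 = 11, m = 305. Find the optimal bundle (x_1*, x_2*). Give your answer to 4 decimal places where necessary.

x_1* = 132, x_2* = 15.7273

At the given prices: x_1* = 12·11/1 = 132, and x_2* = 15.7273.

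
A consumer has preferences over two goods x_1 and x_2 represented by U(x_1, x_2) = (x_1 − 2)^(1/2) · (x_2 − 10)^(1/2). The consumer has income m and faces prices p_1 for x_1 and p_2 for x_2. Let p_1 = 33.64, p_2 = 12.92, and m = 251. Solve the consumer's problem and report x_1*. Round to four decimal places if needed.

x_1* = 2.8103

After buying the subsistence bundle (2, 10), a share 0.5 of the remaining income goes to x_1: x_1* = 2 + 0.5·(m − 2p_1 − 10p_2)/p_1.
Discretionary income = 251 − 2·33.64 − 10·12.92 = 54.52; x_1* = 2 + 0.5·54.52/33.64 = 2.8103.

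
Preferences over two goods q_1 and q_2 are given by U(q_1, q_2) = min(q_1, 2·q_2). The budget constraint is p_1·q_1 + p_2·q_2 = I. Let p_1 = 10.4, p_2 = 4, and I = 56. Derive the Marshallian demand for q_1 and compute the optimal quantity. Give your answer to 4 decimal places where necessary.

With perfect complements, no substitution: consume in ratio q_1:q_2 = 2:1.
Budget: p_1·q_1 + p_2·(1/2)·q_1 = I, so (2·p_1 + p_2)·q_1 = 2·I.
Demand: q_1*(p_1,p_2,I) = 2·I/(2·p_1 + p_2), q_2* = I/(2·p_1 + p_2).
Here 2·10.4 + 4 = 24.8, giving q_1* = 4.5161.

q_1* = 4.5161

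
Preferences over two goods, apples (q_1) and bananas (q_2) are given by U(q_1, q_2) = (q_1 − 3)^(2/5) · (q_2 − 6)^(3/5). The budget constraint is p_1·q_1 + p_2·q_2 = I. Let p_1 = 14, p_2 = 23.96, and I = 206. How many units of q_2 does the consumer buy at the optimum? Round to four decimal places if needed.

This is Cobb-Douglas in (q_1−3, q_2−6): tangency gives 0.4·p_2·(q_2−6) = 0.6·p_1·(q_1−3).
After buying the subsistence bundle (3, 6), a share 0.4 of the remaining income goes to q_1: q_1* = 3 + 0.4·(I − 3p_1 − 6p_2)/p_1.
Discretionary income = 206 − 3·14 − 6·23.96 = 20.24; q_2* = 6 + 0.6·20.24/23.96 = 6.5068.

q_2* = 6.5068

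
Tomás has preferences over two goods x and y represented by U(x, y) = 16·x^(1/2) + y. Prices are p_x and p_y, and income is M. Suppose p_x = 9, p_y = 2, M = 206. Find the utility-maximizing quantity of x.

Utility is quasi-linear in y; the FOC for x is 8/√x = p_x/p_y.
Solve: √x = 8·p_y/p_x, so x*(p_x,p_y) = (8·p_y/p_x)², and y* = (M − p_x·x*)/p_y.
Plugging in: x* = (8·2/9)² = 3.1605.

x* = 3.1605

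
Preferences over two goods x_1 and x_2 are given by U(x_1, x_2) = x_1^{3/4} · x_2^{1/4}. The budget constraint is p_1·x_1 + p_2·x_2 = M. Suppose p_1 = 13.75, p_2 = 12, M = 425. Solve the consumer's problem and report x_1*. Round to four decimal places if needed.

x_1* = 23.1818

The MRS is 3·x_2/x_1. Set MRS = p_1/p_2.
Rearranging, p_2·x_2 = (1/3)·p_1·x_1. Substituting into the budget gives p_1·x_1·(1 + (1/3)) = M.
Demand: x_1*(p_1,p_2,M) = 0.75·M/p_1 and x_2* = 0.25·M/p_2.
At p_1=13.75, p_2=12, M=425: x_1* = 0.75·425/13.75 = 23.1818.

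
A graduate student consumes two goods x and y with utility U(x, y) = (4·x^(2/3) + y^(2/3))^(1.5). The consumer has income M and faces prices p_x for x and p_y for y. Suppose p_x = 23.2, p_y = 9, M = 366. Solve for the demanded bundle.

x* = 14.292, y* = 3.8252

MRS = MU_x/MU_y = 4·(y/x)^(1/3). Set equal to p_x/p_y.
Hence y/x = ((1/4)·p_x/p_y)^(1/(1/3)), i.e. raised to the 3 power.
Substitute y = (y/x)·x into the budget: x* = M/(p_x + p_y·(y/x)).
Numerically y/x = 0.267643, so x* = 366/(23.2 + 9·0.267643) = 14.292 and y* = 0.267643·14.292 = 3.8252.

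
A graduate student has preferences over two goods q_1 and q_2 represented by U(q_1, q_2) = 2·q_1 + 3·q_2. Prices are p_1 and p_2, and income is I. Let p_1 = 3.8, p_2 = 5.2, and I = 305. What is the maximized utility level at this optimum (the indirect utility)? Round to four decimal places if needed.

Perfect substitutes: compare marginal utility per dollar. 2/p_1 vs 3/p_2 → 0.5263 vs 0.5769.
q_2 gives more utility per dollar, so spend all income on q_2: q_2* = I/p_2, q_1* = 0.
Numerically: q_1* = 0, q_2* = 58.6538.
Utility at the optimum: U(0, 58.6538) = 175.9615.

V = 175.9615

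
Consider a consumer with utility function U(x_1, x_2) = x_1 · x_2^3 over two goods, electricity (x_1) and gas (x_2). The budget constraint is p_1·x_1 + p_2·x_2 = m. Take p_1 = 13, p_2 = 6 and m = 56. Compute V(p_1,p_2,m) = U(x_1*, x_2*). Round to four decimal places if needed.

V = 369.3846

MU_x_1/MU_x_2 = (x_2)/(3·x_1); tangency sets this equal to p_1/p_2.
So p_2·x_2 = 3·p_1·x_1; combined with the budget, a share 0.25 of income goes to x_1.
Demand: x_1*(p_1,p_2,m) = 0.25·m/p_1 and x_2* = 0.75·m/p_2.
At p_1=13, p_2=6, m=56: x_1* = 0.25·56/13 = 1.0769, x_2* = 7.
Utility at the optimum: U(1.0769, 7) = 369.3846.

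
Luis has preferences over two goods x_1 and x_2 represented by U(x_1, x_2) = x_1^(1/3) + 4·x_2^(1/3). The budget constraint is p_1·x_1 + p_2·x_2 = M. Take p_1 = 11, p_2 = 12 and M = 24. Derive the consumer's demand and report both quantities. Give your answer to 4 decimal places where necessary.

Numerically x_2/x_1 = 7.021132, so x_1* = 24/(11 + 12·7.021132) = 0.252 and x_2* = 7.021132·0.252 = 1.769.

x_1* = 0.252, x_2* = 1.769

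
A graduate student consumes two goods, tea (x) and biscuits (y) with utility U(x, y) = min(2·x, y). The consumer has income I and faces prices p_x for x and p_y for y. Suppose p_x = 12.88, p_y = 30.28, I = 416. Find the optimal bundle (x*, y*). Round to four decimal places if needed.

Here 12.88 + 2·30.28 = 73.44, giving x* = 5.6645 and y* = 11.329.

x* = 5.6645, y* = 11.329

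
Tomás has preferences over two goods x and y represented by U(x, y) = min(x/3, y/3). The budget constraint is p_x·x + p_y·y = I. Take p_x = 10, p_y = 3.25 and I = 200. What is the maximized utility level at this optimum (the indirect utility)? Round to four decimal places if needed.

V = 5.0314

Leontief preferences: the optimum is at the kink where x/3 = y/3, i.e. y = x.
Budget: p_x·x + p_y·x = I, so (3·p_x + 3·p_y)·x = 3·I.
Demand: x*(p_x,p_y,I) = 3·I/(3·p_x + 3·p_y), y* = 3·I/(3·p_x + 3·p_y).
Here 3·10 + 3·3.25 = 39.75, giving x* = 15.0943 and y* = 15.0943.
Utility at the optimum: U(15.0943, 15.0943) = 5.0314.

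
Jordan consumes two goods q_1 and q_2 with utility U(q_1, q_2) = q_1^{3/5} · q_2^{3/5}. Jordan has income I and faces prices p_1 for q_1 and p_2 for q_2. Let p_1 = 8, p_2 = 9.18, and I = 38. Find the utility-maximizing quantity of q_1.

q_1* = 2.375

Demand: q_1*(p_1,p_2,I) = 0.5·I/p_1 and q_2* = 0.5·I/p_2.
At p_1=8, p_2=9.18, I=38: q_1* = 0.5·38/8 = 2.375.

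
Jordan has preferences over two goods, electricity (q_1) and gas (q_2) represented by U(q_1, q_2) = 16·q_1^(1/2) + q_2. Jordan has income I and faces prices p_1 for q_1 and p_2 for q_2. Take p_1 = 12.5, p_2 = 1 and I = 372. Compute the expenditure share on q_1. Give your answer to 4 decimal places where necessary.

share on q_1 = 0.0138

Utility is quasi-linear in q_2; the FOC for q_1 is 8/√q_1 = p_1/p_2.
Solve: √q_1 = 8·p_2/p_1, so q_1*(p_1,p_2) = (8·p_2/p_1)², and q_2* = (I − p_1·q_1*)/p_2.
Plugging in: q_1* = (8·1/12.5)² = 0.4096, q_2* = 366.88.
Expenditure on q_1: 12.5·0.4096 = 5.12; share = 0.0138.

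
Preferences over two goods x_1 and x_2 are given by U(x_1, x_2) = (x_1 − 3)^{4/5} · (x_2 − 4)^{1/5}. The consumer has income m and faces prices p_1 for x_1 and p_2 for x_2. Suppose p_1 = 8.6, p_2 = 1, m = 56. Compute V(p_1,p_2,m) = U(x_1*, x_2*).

V = 2.8404

After buying the subsistence bundle (3, 4), a share 0.8 of the remaining income goes to x_1: x_1* = 3 + 0.8·(m − 3p_1 − 4p_2)/p_1.
Discretionary income = 56 − 3·8.6 − 4·1 = 26.2; x_1* = 3 + 0.8·26.2/8.6 = 5.4372; x_2* = 4 + 0.2·26.2/1 = 9.24.
Utility at the optimum: U(5.4372, 9.24) = 2.8404.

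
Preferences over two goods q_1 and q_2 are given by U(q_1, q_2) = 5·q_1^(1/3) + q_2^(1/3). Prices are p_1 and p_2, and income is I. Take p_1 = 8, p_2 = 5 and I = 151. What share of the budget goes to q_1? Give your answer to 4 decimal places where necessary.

MU_q_1 ∝ 5·q_1^(-2/3), MU_q_2 ∝ q_2^(-2/3), so MRS = 5·(q_2/q_1)^(2/3) = p_1/p_2.
Solve for the ratio: q_2/q_1 = [(1/5)·p_1/p_2]^(1.5).
With the ratio pinned down, the budget gives q_1* = I/(p_1 + p_2·(q_2/q_1)) and q_2* = (q_2/q_1)·q_1*.
Numerically q_2/q_1 = 0.181019, so q_1* = 151/(8 + 5·0.181019) = 16.9566 and q_2* = 0.181019·16.9566 = 3.0695.
Expenditure on q_1: 8·16.9566 = 135.6527; share = 0.8984.

share on q_1 = 0.8984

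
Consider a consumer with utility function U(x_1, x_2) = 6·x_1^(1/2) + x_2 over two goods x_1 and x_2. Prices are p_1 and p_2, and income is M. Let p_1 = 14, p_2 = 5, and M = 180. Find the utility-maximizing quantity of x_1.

x_1* = 1.148

Set MRS = p_1/p_2: 3·x_1^(−1/2) = p_1/p_2.
Thus x_1* = (3·p_2/p_1)² — independent of M — with the rest of income spent on x_2.
Plugging in: x_1* = (3·5/14)² = 1.148.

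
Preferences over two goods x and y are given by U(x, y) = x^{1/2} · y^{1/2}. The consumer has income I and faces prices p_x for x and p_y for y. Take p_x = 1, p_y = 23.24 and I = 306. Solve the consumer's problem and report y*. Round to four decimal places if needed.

y* = 6.5835

At p_x=1, p_y=23.24, I=306: y* = 0.5·306/23.24 = 6.5835.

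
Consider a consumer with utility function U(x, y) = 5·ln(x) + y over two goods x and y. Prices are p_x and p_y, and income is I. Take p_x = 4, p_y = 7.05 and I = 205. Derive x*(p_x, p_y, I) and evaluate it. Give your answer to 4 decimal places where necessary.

At the given prices: x* = 5·7.05/4 = 8.8125.

x* = 8.8125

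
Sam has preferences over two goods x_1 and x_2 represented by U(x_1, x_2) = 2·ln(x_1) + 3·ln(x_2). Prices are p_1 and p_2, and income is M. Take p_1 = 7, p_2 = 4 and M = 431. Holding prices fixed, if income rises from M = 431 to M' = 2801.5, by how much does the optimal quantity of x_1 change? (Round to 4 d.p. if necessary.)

Δx_1* = 135.4571

Demand: x_1*(p_1,p_2,M) = 0.4·M/p_1 and x_2* = 0.6·M/p_2.
At p_1=7, p_2=4, M=431: x_1* = 0.4·431/7 = 24.6286.
At M' = 2801.5: x_1* = 160.0857. Change: 160.0857 − 24.6286 = 135.4571.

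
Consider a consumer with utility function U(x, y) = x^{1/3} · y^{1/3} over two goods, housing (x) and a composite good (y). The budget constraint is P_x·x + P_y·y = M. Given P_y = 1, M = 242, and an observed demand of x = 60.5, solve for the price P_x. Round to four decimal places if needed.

P_x = 2

MU_x/MU_y = (1/3·y)/(1/3·x); tangency sets this equal to P_x/P_y.
Rearranging, P_y·y = P_x·x. Substituting into the budget gives P_x·x·(1 + 1) = M.
Demand: x*(P_x,P_y,M) = 0.5·M/P_x and y* = 0.5·M/P_y.
Set x* = 60.5 in the demand function and solve for P_x: P_x = 2.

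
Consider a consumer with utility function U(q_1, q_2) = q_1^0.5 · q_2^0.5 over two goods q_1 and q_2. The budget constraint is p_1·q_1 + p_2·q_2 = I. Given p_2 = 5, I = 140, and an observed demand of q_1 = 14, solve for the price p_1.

MU_q_1/MU_q_2 = (0.5·q_2)/(0.5·q_1); tangency sets this equal to p_1/p_2.
Rearranging, p_2·q_2 = p_1·q_1. Substituting into the budget gives p_1·q_1·(1 + 1) = I.
Demand: q_1*(p_1,p_2,I) = 0.5·I/p_1 and q_2* = 0.5·I/p_2.
Set q_1* = 14 in the demand function and solve for p_1: p_1 = 5.

p_1 = 5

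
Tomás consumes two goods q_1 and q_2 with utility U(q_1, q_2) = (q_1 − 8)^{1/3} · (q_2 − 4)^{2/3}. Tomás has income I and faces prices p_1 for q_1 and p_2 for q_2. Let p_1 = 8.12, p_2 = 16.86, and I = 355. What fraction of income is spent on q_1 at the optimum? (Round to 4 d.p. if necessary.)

Let q_1' = q_1−8, q_2' = q_2−4. MRS = (1/2)·q_2'/q_1' = p_1/p_2.
After buying the subsistence bundle (8, 4), a share 1/3 of the remaining income goes to q_1: q_1* = 8 + 1/3·(I − 8p_1 − 4p_2)/p_1.
Discretionary income = 355 − 8·8.12 − 4·16.86 = 222.6; q_1* = 8 + 1/3·222.6/8.12 = 17.1379; q_2* = 4 + 2/3·222.6/16.86 = 12.8019.
Expenditure on q_1: 8.12·17.1379 = 139.16; share = 0.392.

share on q_1 = 0.392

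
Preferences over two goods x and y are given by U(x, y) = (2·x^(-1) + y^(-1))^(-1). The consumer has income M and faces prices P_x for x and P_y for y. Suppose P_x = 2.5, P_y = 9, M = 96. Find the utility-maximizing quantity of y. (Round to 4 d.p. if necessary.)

From the CES first-order condition, 2·(y/x)^(2) = P_x/P_y.
Hence y/x = ((1/2)·P_x/P_y)^(1/(2)), i.e. raised to the 0.5 power.
Substitute y = (y/x)·x into the budget: x* = M/(P_x + P_y·(y/x)).
Numerically y/x = 0.372678, so x* = 96/(2.5 + 9·0.372678) = 16.3988 and y* = 0.372678·16.3988 = 6.1115.

y* = 6.1115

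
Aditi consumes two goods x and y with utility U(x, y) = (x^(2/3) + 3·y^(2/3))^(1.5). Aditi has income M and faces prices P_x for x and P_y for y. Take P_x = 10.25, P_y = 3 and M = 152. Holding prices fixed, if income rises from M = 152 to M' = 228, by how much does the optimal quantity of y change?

Δy* = 25.2532

MRS = MU_x/MU_y = (1/3)·(y/x)^(1/3). Set equal to P_x/P_y.
Solve for the ratio: y/x = [3·P_x/P_y]^(3).
Substitute y = (y/x)·x into the budget: x* = M/(P_x + P_y·(y/x)).
Numerically y/x = 1076.890625, so x* = 152/(10.25 + 3·1076.890625) = 0.0469 and y* = 1076.890625·0.0469 = 50.5064.
At M' = 228: y* = 75.7596. Change: 75.7596 − 50.5064 = 25.2532.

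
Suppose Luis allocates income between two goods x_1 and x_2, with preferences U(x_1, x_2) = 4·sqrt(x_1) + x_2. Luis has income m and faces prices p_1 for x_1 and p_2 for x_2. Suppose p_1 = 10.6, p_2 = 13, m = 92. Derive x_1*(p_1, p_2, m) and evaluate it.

x_1* = 6.0164

Plugging in: x_1* = (2·13/10.6)² = 6.0164.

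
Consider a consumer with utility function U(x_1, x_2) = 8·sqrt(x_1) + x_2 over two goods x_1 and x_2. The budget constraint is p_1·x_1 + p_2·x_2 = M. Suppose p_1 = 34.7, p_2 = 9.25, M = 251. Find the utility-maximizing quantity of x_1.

x_1* = 1.137

Utility is quasi-linear in x_2; the FOC for x_1 is 4/√x_1 = p_1/p_2.
Solve: √x_1 = 4·p_2/p_1, so x_1*(p_1,p_2) = (4·p_2/p_1)², and x_2* = (M − p_1·x_1*)/p_2.
Plugging in: x_1* = (4·9.25/34.7)² = 1.137.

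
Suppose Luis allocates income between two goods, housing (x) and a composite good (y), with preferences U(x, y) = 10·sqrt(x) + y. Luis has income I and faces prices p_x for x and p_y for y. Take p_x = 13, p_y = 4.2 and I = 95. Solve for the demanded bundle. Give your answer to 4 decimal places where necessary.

x* = 2.6095, y* = 14.5421

Utility is quasi-linear in y; the FOC for x is 5/√x = p_x/p_y.
Thus x* = (5·p_y/p_x)² — independent of I — with the rest of income spent on y.
Plugging in: x* = (5·4.2/13)² = 2.6095, y* = 14.5421.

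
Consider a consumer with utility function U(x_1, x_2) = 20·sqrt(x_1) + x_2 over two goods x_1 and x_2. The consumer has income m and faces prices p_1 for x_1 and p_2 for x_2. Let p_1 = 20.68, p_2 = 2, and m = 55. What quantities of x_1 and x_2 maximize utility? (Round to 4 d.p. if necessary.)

MU_x_1 = 10/√x_1, MU_x_2 = 1. Tangency: 10/√x_1 = p_1/p_2.
Thus x_1* = (10·p_2/p_1)² — independent of m — with the rest of income spent on x_2.
Plugging in: x_1* = (10·2/20.68)² = 0.9353, x_2* = 17.8288.

x_1* = 0.9353, x_2* = 17.8288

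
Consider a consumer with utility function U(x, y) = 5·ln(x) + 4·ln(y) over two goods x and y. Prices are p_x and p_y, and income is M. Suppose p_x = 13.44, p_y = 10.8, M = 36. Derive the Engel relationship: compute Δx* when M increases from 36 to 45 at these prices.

Δx* = 0.372

The MRS is (5/4)·y/x. Set MRS = p_x/p_y.
Rearranging, p_y·y = (4/5)·p_x·x. Substituting into the budget gives p_x·x·(1 + (4/5)) = M.
Demand: x*(p_x,p_y,M) = 5/9·M/p_x and y* = 4/9·M/p_y.
At p_x=13.44, p_y=10.8, M=36: x* = 5/9·36/13.44 = 1.4881.
At M' = 45: x* = 1.8601. Change: 1.8601 − 1.4881 = 0.372.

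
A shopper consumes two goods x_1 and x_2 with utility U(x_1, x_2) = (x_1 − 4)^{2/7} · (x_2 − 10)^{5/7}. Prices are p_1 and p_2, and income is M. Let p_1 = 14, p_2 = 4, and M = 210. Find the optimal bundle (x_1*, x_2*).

x_1* = 6.3265, x_2* = 30.3571

MRS = (2/5)·(x_2−10)/(x_1−4). Tangency with p_1/p_2 gives x_2−10 = (5/2)·(p_1/p_2)·(x_1−4).
Substituting into the budget: x_1* = 4 + 2/7·(M − 4·p_1 − 10·p_2)/p_1, and x_2* = 10 + 5/7·(…)/p_2.
Discretionary income = 210 − 4·14 − 10·4 = 114; x_1* = 4 + 2/7·114/14 = 6.3265; x_2* = 10 + 5/7·114/4 = 30.3571.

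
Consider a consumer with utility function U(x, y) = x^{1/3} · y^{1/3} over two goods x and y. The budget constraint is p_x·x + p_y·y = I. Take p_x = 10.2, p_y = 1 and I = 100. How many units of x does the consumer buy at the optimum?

x* = 4.902

MU_x/MU_y = (1/3·y)/(1/3·x); tangency sets this equal to p_x/p_y.
So 1/3·p_y·y = 1/3·p_x·x; combined with the budget, a share 0.5 of income goes to x.
Demand: x*(p_x,p_y,I) = 0.5·I/p_x and y* = 0.5·I/p_y.
At p_x=10.2, p_y=1, I=100: x* = 0.5·100/10.2 = 4.902.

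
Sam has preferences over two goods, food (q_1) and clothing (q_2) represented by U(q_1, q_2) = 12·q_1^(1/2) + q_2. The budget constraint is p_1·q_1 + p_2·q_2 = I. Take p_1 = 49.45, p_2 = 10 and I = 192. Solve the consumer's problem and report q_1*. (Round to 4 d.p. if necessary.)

q_1* = 1.4722

MU_q_1 = 6/√q_1, MU_q_2 = 1. Tangency: 6/√q_1 = p_1/p_2.
Solve: √q_1 = 6·p_2/p_1, so q_1*(p_1,p_2) = (6·p_2/p_1)², and q_2* = (I − p_1·q_1*)/p_2.
Plugging in: q_1* = (6·10/49.45)² = 1.4722.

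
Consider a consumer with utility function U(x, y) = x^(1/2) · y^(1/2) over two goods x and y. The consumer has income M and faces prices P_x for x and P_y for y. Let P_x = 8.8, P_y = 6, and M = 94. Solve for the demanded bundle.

x* = 5.3409, y* = 7.8333

The MRS is y/x. Set MRS = P_x/P_y.
So 0.5·P_y·y = 0.5·P_x·x; combined with the budget, a share 0.5 of income goes to x.
Demand: x*(P_x,P_y,M) = 0.5·M/P_x and y* = 0.5·M/P_y.
At P_x=8.8, P_y=6, M=94: x* = 0.5·94/8.8 = 5.3409, y* = 7.8333.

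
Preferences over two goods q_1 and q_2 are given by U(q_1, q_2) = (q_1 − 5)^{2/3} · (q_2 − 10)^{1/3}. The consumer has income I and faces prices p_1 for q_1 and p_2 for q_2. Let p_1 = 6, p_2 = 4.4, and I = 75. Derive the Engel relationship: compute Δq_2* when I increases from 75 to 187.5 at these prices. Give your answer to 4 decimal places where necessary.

Δq_2* = 8.5227

Let q_1' = q_1−5, q_2' = q_2−10. MRS = 2·q_2'/q_1' = p_1/p_2.
Substituting into the budget: q_1* = 5 + 2/3·(I − 5·p_1 − 10·p_2)/p_1, and q_2* = 10 + 1/3·(…)/p_2.
Discretionary income = 75 − 5·6 − 10·4.4 = 1; q_2* = 10 + 1/3·1/4.4 = 10.0758.
At I' = 187.5: q_2* = 18.5985. Change: 18.5985 − 10.0758 = 8.5227.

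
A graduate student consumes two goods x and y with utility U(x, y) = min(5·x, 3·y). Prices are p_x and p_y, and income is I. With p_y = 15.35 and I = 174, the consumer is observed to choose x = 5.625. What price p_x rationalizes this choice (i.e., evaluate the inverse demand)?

With perfect complements, no substitution: consume in ratio x:y = 3:5.
Budget: p_x·x + p_y·(5/3)·x = I, so (3·p_x + 5·p_y)·x = 3·I.
Demand: x*(p_x,p_y,I) = 3·I/(3·p_x + 5·p_y), y* = 5·I/(3·p_x + 5·p_y).
Set x* = 5.625 in the demand function and solve for p_x: p_x = 5.35.

p_x = 5.35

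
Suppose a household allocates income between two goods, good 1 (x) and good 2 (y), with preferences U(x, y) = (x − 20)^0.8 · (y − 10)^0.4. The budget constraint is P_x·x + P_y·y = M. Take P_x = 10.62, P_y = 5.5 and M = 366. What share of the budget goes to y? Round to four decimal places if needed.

Let x' = x−20, y' = y−10. MRS = 2·y'/x' = P_x/P_y.
After buying the subsistence bundle (20, 10), a share 2/3 of the remaining income goes to x: x* = 20 + 2/3·(M − 20P_x − 10P_y)/P_x.
Discretionary income = 366 − 20·10.62 − 10·5.5 = 98.6; x* = 20 + 2/3·98.6/10.62 = 26.1896; y* = 10 + 1/3·98.6/5.5 = 15.9758.
Expenditure on y: 5.5·15.9758 = 87.8667; share = 0.2401.

share on y = 0.2401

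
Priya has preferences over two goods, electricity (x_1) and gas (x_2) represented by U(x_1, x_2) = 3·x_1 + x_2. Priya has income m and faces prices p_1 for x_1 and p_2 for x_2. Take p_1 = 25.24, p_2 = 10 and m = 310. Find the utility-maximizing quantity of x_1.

x_1* = 12.2821

Perfect substitutes: compare marginal utility per dollar. 3/p_1 vs 1/p_2 → 0.1189 vs 0.1.
x_1 gives more utility per dollar, so spend all income on x_1: x_1* = m/p_1, x_2* = 0.
Numerically: x_1* = 12.2821, x_2* = 0.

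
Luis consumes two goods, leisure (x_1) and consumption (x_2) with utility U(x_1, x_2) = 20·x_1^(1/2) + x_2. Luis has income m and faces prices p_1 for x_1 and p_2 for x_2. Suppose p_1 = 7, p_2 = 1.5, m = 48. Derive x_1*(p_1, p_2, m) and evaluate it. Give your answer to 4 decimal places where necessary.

Utility is quasi-linear in x_2; the FOC for x_1 is 10/√x_1 = p_1/p_2.
Thus x_1* = (10·p_2/p_1)² — independent of m — with the rest of income spent on x_2.
Plugging in: x_1* = (10·1.5/7)² = 4.5918.

x_1* = 4.5918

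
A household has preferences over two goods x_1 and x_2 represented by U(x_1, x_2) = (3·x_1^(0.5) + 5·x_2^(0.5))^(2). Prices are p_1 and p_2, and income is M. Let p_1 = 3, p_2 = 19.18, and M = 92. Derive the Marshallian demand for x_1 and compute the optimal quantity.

Numerically x_2/x_1 = 0.067958, so x_1* = 92/(3 + 19.18·0.067958) = 21.3782.

x_1* = 21.3782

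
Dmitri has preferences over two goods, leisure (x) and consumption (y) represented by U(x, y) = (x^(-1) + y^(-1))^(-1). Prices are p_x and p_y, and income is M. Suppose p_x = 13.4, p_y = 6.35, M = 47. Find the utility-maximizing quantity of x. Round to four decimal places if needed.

x* = 2.0774

MU_x ∝ x^(-2), MU_y ∝ y^(-2), so MRS = (y/x)^(2) = p_x/p_y.
Solve for the ratio: y/x = [p_x/p_y]^(0.5).
With the ratio pinned down, the budget gives x* = M/(p_x + p_y·(y/x)) and y* = (y/x)·x*.
Numerically y/x = 1.452665, so x* = 47/(13.4 + 6.35·1.452665) = 2.0774.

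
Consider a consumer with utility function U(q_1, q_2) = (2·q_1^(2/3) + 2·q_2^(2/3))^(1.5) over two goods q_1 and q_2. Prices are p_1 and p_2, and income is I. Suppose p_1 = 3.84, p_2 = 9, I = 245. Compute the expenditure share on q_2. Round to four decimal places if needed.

share on q_2 = 0.154

Substitute q_2 = (q_2/q_1)·q_1 into the budget: q_1* = I/(p_1 + p_2·(q_2/q_1)).
Numerically q_2/q_1 = 0.077672, so q_1* = 245/(3.84 + 9·0.077672) = 53.976 and q_2* = 0.077672·53.976 = 4.1924.
Expenditure on q_2: 9·4.1924 = 37.732; share = 0.154.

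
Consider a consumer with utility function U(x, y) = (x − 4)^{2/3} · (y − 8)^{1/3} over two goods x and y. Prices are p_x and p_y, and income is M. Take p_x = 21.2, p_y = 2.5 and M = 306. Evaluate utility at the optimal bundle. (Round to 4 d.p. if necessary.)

Discretionary income = 306 − 4·21.2 − 8·2.5 = 201.2; x* = 4 + 2/3·201.2/21.2 = 10.327; y* = 8 + 1/3·201.2/2.5 = 34.8267.
Utility at the optimum: U(10.327, 34.8267) = 10.2405.

V = 10.2405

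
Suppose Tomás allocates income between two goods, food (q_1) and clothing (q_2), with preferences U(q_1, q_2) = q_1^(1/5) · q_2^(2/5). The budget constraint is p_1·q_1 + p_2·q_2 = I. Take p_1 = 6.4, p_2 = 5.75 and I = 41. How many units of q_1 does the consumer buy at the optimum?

q_1* = 2.1354

Demand: q_1*(p_1,p_2,I) = 1/3·I/p_1 and q_2* = 2/3·I/p_2.
At p_1=6.4, p_2=5.75, I=41: q_1* = 1/3·41/6.4 = 2.1354.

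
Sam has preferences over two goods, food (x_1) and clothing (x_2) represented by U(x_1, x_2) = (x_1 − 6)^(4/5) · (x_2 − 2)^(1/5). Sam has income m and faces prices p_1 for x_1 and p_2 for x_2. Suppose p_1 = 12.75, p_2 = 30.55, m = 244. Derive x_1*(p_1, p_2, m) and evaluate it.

x_1* = 12.6761

This is Cobb-Douglas in (x_1−6, x_2−2): tangency gives 0.8·p_2·(x_2−2) = 0.2·p_1·(x_1−6).
Substituting into the budget: x_1* = 6 + 0.8·(m − 6·p_1 − 2·p_2)/p_1, and x_2* = 2 + 0.2·(…)/p_2.
Discretionary income = 244 − 6·12.75 − 2·30.55 = 106.4; x_1* = 6 + 0.8·106.4/12.75 = 12.6761.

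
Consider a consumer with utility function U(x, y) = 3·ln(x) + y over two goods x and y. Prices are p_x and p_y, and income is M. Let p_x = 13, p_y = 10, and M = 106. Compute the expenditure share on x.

Set MRS = p_x/p_y: (3/x)/1 = p_x/p_y.
So x*(p_x,p_y) = 3·p_y/p_x, independent of income; and y* = (M − 3·p_y)/p_y.
At the given prices: x* = 3·10/13 = 2.3077, and y* = 7.6.
Expenditure on x: 13·2.3077 = 30; share = 0.283.

share on x = 0.283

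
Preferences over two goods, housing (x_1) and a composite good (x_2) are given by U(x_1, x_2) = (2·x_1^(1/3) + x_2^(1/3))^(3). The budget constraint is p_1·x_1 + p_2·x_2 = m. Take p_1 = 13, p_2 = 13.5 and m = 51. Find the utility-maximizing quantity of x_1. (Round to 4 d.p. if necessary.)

With the ratio pinned down, the budget gives x_1* = m/(p_1 + p_2·(x_2/x_1)) and x_2* = (x_2/x_1)·x_1*.
Numerically x_2/x_1 = 0.334095, so x_1* = 51/(13 + 13.5·0.334095) = 2.9126.

x_1* = 2.9126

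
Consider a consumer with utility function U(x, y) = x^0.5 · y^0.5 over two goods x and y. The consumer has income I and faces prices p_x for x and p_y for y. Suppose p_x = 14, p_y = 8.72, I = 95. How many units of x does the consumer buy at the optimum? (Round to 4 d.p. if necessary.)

x* = 3.3929

The MRS is y/x. Set MRS = p_x/p_y.
So 0.5·p_y·y = 0.5·p_x·x; combined with the budget, a share 0.5 of income goes to x.
Demand: x*(p_x,p_y,I) = 0.5·I/p_x and y* = 0.5·I/p_y.
At p_x=14, p_y=8.72, I=95: x* = 0.5·95/14 = 3.3929.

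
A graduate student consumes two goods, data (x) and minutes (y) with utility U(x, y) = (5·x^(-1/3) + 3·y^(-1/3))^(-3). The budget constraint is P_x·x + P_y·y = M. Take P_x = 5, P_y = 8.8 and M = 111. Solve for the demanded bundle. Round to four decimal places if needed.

MU_x ∝ 5·x^(-4/3), MU_y ∝ 3·y^(-4/3), so MRS = (5/3)·(y/x)^(4/3) = P_x/P_y.
Hence y/x = ((3/5)·P_x/P_y)^(1/(4/3)), i.e. raised to the 0.75 power.
With the ratio pinned down, the budget gives x* = M/(P_x + P_y·(y/x)) and y* = (y/x)·x*.
Numerically y/x = 0.446148, so x* = 111/(5 + 8.8·0.446148) = 12.4354 and y* = 0.446148·12.4354 = 5.548.

x* = 12.4354, y* = 5.548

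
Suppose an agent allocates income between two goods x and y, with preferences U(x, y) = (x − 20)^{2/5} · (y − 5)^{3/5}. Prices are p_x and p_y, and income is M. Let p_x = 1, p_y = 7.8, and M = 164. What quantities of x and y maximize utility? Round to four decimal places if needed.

x* = 62, y* = 13.0769

Substituting into the budget: x* = 20 + 0.4·(M − 20·p_x − 5·p_y)/p_x, and y* = 5 + 0.6·(…)/p_y.
Discretionary income = 164 − 20·1 − 5·7.8 = 105; x* = 20 + 0.4·105/1 = 62; y* = 5 + 0.6·105/7.8 = 13.0769.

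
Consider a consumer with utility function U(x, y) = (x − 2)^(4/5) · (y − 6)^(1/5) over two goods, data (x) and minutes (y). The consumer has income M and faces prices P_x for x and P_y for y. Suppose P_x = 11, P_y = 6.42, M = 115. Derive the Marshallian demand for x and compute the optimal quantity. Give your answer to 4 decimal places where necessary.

After buying the subsistence bundle (2, 6), a share 0.8 of the remaining income goes to x: x* = 2 + 0.8·(M − 2P_x − 6P_y)/P_x.
Discretionary income = 115 − 2·11 − 6·6.42 = 54.48; x* = 2 + 0.8·54.48/11 = 5.9622.

x* = 5.9622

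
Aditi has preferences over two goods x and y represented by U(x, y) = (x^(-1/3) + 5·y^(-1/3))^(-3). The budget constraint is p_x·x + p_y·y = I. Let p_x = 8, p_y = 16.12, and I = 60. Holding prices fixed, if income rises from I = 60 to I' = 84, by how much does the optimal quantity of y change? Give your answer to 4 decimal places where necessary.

Δy* = 1.1901

From the CES first-order condition, (1/5)·(y/x)^(4/3) = p_x/p_y.
Solve for the ratio: y/x = [5·p_x/p_y]^(0.75).
With the ratio pinned down, the budget gives x* = I/(p_x + p_y·(y/x)) and y* = (y/x)·x*.
Numerically y/x = 1.977066, so x* = 60/(8 + 16.12·1.977066) = 1.5049 and y* = 1.977066·1.5049 = 2.9752.
At I' = 84: y* = 4.1653. Change: 4.1653 − 2.9752 = 1.1901.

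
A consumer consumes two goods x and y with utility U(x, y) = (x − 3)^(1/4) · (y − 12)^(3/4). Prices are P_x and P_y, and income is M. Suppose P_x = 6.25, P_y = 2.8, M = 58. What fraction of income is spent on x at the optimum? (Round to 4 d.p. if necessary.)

share on x = 0.3476

Let x' = x−3, y' = y−12. MRS = (1/3)·y'/x' = P_x/P_y.
After buying the subsistence bundle (3, 12), a share 0.25 of the remaining income goes to x: x* = 3 + 0.25·(M − 3P_x − 12P_y)/P_x.
Discretionary income = 58 − 3·6.25 − 12·2.8 = 5.65; x* = 3 + 0.25·5.65/6.25 = 3.226; y* = 12 + 0.75·5.65/2.8 = 13.5134.
Expenditure on x: 6.25·3.226 = 20.1625; share = 0.3476.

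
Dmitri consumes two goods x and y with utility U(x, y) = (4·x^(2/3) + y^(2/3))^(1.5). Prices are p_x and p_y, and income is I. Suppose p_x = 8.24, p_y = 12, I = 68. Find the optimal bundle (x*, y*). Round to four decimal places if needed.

x* = 8.1921, y* = 0.0414

From the CES first-order condition, 4·(y/x)^(1/3) = p_x/p_y.
Solve for the ratio: y/x = [(1/4)·p_x/p_y]^(3).
Substitute y = (y/x)·x into the budget: x* = I/(p_x + p_y·(y/x)).
Numerically y/x = 0.005059, so x* = 68/(8.24 + 12·0.005059) = 8.1921 and y* = 0.005059·8.1921 = 0.0414.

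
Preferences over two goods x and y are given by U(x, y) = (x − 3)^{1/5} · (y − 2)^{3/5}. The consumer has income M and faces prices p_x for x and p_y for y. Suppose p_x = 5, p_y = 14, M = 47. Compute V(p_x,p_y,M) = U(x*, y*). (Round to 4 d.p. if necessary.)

This is Cobb-Douglas in (x−3, y−2): tangency gives 0.2·p_y·(y−2) = 0.6·p_x·(x−3).
Substituting into the budget: x* = 3 + 0.25·(M − 3·p_x − 2·p_y)/p_x, and y* = 2 + 0.75·(…)/p_y.
Discretionary income = 47 − 3·5 − 2·14 = 4; x* = 3 + 0.25·4/5 = 3.2; y* = 2 + 0.75·4/14 = 2.2143.
Utility at the optimum: U(3.2, 2.2143) = 0.2876.

V = 0.2876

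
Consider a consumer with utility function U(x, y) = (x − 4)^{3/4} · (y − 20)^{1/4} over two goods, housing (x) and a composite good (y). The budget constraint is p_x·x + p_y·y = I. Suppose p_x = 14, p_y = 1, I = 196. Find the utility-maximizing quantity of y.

y* = 50

This is Cobb-Douglas in (x−4, y−20): tangency gives 0.75·p_y·(y−20) = 0.25·p_x·(x−4).
Substituting into the budget: x* = 4 + 0.75·(I − 4·p_x − 20·p_y)/p_x, and y* = 20 + 0.25·(…)/p_y.
Discretionary income = 196 − 4·14 − 20·1 = 120; y* = 20 + 0.25·120/1 = 50.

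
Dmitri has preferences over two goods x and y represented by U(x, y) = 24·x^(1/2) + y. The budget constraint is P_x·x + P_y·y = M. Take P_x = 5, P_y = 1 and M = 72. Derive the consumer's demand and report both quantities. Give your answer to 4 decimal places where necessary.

x* = 5.76, y* = 43.2

Set MRS = P_x/P_y: 12·x^(−1/2) = P_x/P_y.
Thus x* = (12·P_y/P_x)² — independent of M — with the rest of income spent on y.
Plugging in: x* = (12·1/5)² = 5.76, y* = 43.2.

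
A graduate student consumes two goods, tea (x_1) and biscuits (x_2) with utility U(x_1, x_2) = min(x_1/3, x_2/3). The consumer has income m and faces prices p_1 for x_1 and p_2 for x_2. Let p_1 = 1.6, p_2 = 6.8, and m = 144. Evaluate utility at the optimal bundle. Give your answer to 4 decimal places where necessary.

V = 5.7143

Demand: x_1*(p_1,p_2,m) = 3·m/(3·p_1 + 3·p_2), x_2* = 3·m/(3·p_1 + 3·p_2).
Here 3·1.6 + 3·6.8 = 25.2, giving x_1* = 17.1429 and x_2* = 17.1429.
Utility at the optimum: U(17.1429, 17.1429) = 5.7143.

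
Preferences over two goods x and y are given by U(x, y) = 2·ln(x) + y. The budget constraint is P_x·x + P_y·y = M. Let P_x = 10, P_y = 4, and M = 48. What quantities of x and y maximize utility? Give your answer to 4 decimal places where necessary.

MU_x = 2/x, MU_y = 1. Tangency: 2/x = P_x/P_y.
So x*(P_x,P_y) = 2·P_y/P_x, independent of income; and y* = (M − 2·P_y)/P_y.
At the given prices: x* = 2·4/10 = 0.8, and y* = 10.

x* = 0.8, y* = 10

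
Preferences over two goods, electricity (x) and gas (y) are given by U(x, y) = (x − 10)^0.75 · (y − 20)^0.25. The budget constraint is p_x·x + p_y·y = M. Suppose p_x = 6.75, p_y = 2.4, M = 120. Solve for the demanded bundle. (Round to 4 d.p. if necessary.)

x* = 10.5, y* = 20.4688

This is Cobb-Douglas in (x−10, y−20): tangency gives 0.75·p_y·(y−20) = 0.25·p_x·(x−10).
Substituting into the budget: x* = 10 + 0.75·(M − 10·p_x − 20·p_y)/p_x, and y* = 20 + 0.25·(…)/p_y.
Discretionary income = 120 − 10·6.75 − 20·2.4 = 4.5; x* = 10 + 0.75·4.5/6.75 = 10.5; y* = 20 + 0.25·4.5/2.4 = 20.4688.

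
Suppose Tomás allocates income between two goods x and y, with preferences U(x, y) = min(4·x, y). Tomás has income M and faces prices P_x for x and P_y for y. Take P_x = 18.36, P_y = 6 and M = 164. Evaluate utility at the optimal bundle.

V = 15.4863

Leontief preferences: the optimum is at the kink where x/1 = y/4, i.e. y = 4·x.
Budget: P_x·x + P_y·4·x = M, so (P_x + 4·P_y)·x = M.
Demand: x*(P_x,P_y,M) = M/(P_x + 4·P_y), y* = 4·M/(P_x + 4·P_y).
Here 18.36 + 4·6 = 42.36, giving x* = 3.8716 and y* = 15.4863.
Utility at the optimum: U(3.8716, 15.4863) = 15.4863.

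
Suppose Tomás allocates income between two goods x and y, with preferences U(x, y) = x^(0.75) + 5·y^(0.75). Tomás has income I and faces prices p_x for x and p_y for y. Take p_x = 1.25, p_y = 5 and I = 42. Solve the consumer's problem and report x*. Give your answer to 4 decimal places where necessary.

MRS = MU_x/MU_y = (1/5)·(y/x)^(0.25). Set equal to p_x/p_y.
Hence y/x = (5·p_x/p_y)^(1/(0.25)), i.e. raised to the 4 power.
With the ratio pinned down, the budget gives x* = I/(p_x + p_y·(y/x)) and y* = (y/x)·x*.
Numerically y/x = 2.441406, so x* = 42/(1.25 + 5·2.441406) = 3.121.

x* = 3.121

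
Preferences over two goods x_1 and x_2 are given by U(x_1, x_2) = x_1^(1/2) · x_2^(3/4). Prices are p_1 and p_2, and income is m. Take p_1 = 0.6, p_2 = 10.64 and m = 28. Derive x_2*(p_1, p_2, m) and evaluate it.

MU_x_1/MU_x_2 = (0.5·x_2)/(0.75·x_1); tangency sets this equal to p_1/p_2.
Rearranging, p_2·x_2 = (3/2)·p_1·x_1. Substituting into the budget gives p_1·x_1·(1 + (3/2)) = m.
Demand: x_1*(p_1,p_2,m) = 0.4·m/p_1 and x_2* = 0.6·m/p_2.
At p_1=0.6, p_2=10.64, m=28: x_2* = 0.6·28/10.64 = 1.5789.

x_2* = 1.5789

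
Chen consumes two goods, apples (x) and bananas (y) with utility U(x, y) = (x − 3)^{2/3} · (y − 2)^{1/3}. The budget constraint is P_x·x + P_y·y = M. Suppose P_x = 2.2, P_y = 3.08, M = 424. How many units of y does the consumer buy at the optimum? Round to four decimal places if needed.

y* = 46.5065

Discretionary income = 424 − 3·2.2 − 2·3.08 = 411.24; y* = 2 + 1/3·411.24/3.08 = 46.5065.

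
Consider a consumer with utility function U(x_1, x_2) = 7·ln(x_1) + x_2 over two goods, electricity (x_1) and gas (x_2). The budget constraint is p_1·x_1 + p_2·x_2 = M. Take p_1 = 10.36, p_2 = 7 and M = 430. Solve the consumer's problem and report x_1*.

x_1* = 4.7297

At the given prices: x_1* = 7·7/10.36 = 4.7297.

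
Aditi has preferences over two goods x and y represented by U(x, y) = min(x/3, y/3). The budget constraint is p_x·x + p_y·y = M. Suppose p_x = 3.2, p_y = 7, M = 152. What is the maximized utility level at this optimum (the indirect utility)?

With perfect complements, no substitution: consume in ratio x:y = 3:3.
Budget: p_x·x + p_y·x = M, so (3·p_x + 3·p_y)·x = 3·M.
Demand: x*(p_x,p_y,M) = 3·M/(3·p_x + 3·p_y), y* = 3·M/(3·p_x + 3·p_y).
Here 3·3.2 + 3·7 = 30.6, giving x* = 14.902 and y* = 14.902.
Utility at the optimum: U(14.902, 14.902) = 4.9673.

V = 4.9673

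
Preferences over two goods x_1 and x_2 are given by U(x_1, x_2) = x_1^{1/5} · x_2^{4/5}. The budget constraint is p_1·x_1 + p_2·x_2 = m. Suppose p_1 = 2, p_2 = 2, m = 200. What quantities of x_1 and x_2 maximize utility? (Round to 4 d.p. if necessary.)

MU_x_1/MU_x_2 = (0.2·x_2)/(0.8·x_1); tangency sets this equal to p_1/p_2.
So 0.2·p_2·x_2 = 0.8·p_1·x_1; combined with the budget, a share 0.2 of income goes to x_1.
Demand: x_1*(p_1,p_2,m) = 0.2·m/p_1 and x_2* = 0.8·m/p_2.
At p_1=2, p_2=2, m=200: x_1* = 0.2·200/2 = 20, x_2* = 80.

x_1* = 20, x_2* = 80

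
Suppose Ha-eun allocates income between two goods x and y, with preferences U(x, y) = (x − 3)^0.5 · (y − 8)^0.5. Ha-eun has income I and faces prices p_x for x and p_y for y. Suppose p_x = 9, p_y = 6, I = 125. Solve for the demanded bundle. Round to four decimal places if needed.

Substituting into the budget: x* = 3 + 0.5·(I − 3·p_x − 8·p_y)/p_x, and y* = 8 + 0.5·(…)/p_y.
Discretionary income = 125 − 3·9 − 8·6 = 50; x* = 3 + 0.5·50/9 = 5.7778; y* = 8 + 0.5·50/6 = 12.1667.

x* = 5.7778, y* = 12.1667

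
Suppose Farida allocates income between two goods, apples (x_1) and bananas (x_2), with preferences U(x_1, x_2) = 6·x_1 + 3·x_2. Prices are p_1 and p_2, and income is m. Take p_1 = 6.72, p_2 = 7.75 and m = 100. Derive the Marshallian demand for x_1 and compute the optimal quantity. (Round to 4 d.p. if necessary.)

x_1* = 14.881

Linear utility — the consumer picks whichever good has higher MU/price: 6/6.72 = 0.8929 vs 3/7.75 = 0.3871.
x_1 gives more utility per dollar, so spend all income on x_1: x_1* = m/p_1, x_2* = 0.
Numerically: x_1* = 14.881, x_2* = 0.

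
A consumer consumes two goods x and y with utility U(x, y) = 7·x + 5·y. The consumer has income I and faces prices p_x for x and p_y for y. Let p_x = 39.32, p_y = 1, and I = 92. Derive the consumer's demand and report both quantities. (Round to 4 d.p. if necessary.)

x* = 0, y* = 92

Perfect substitutes: compare marginal utility per dollar. 7/p_x vs 5/p_y → 0.178 vs 5.
y gives more utility per dollar, so spend all income on y: y* = I/p_y, x* = 0.
Numerically: x* = 0, y* = 92.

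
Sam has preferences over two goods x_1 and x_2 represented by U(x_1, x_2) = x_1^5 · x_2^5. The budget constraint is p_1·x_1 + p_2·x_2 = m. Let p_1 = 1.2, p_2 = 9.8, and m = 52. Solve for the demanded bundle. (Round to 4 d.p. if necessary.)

x_1* = 21.6667, x_2* = 2.6531

MU_x_1/MU_x_2 = (5·x_2)/(5·x_1); tangency sets this equal to p_1/p_2.
So 5·p_2·x_2 = 5·p_1·x_1; combined with the budget, a share 0.5 of income goes to x_1.
Demand: x_1*(p_1,p_2,m) = 0.5·m/p_1 and x_2* = 0.5·m/p_2.
At p_1=1.2, p_2=9.8, m=52: x_1* = 0.5·52/1.2 = 21.6667, x_2* = 2.6531.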